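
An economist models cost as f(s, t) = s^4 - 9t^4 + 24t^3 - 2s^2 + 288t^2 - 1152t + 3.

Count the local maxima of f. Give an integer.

f separates as a function of s plus a function of t, so ∇f=0 decouples.
∂f/∂s = 4s(s - 1)(s + 1) = 0 at s ∈ {-1, 0, 1}; ∂f/∂t = -36(t - 4)(t - 2)(t + 4) = 0 at t ∈ {-4, 2, 4}.
The Hessian is diagonal: diag(f_ss, f_tt). Second derivatives: f_ss(-1)=8, f_ss(0)=-4, f_ss(1)=8; f_tt(-4)=-1728, f_tt(2)=432, f_tt(4)=-576.
Local maxima occur where both diagonal entries negative: (0, -4), (0, 4). Count: 2.

2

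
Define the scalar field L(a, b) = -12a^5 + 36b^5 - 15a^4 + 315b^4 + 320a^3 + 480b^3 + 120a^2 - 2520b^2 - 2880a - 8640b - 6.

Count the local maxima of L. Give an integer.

4

L separates as a function of a plus a function of b, so ∇L=0 decouples.
∂L/∂a = -60(a - 3)(a - 2)(a + 2)(a + 4) = 0 at a ∈ {-4, -2, 2, 3}; ∂L/∂b = 180(b - 2)(b + 2)(b + 3)(b + 4) = 0 at b ∈ {-4, -3, -2, 2}.
The Hessian is diagonal: diag(L_aa, L_bb). Second derivatives: L_aa(-4)=5040, L_aa(-2)=-2400, L_aa(2)=1440, L_aa(3)=-2100; L_bb(-4)=-2160, L_bb(-3)=900, L_bb(-2)=-1440, L_bb(2)=21600.
Local maxima occur where both diagonal entries negative: (-2, -4), (-2, -2), (3, -4), (3, -2). Count: 4.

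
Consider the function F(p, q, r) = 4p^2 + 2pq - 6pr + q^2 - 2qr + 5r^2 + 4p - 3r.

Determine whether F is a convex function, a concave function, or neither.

convex

F is quadratic, so its Hessian is the constant matrix H = [[8, 2, -6], [2, 2, -2], [-6, -2, 10]].
Leading principal minors: 8, 12, 64.
All positive ⇒ H ≻ 0 ⇒ convex.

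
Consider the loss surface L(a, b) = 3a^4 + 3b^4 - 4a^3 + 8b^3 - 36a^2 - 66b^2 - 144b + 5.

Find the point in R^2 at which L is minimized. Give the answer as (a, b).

(3, 3)

L(a,b) separates as P(a) + Q(b) + 5, so its minimum is min P + min Q + 5.
P'(a) = 12a(a - 3)(a + 2) vanishes at a ∈ {-2, 0, 3}; Q'(b) = 12(b - 3)(b + 1)(b + 4) vanishes at b ∈ {-4, -1, 3}.
Local minima of P (where P''>0): P(-2)=-64, P(3)=-189. Local minima of Q: Q(-4)=-224, Q(3)=-567.
So the global minimum of L is P(3) + Q(3) + 5 = -189 − 567 + 5 = -751, attained at (3, 3).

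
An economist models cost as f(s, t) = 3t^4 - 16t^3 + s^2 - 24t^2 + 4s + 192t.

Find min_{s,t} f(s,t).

f(s,t) separates as P(s) + Q(t), so its minimum is min P + min Q.
P'(s) = 2s + 4 vanishes at s ∈ {-2}; Q'(t) = 12(t - 4)(t - 2)(t + 2) vanishes at t ∈ {-2, 2, 4}.
Local minima of P (where P''>0): P(-2)=-4. Local minima of Q: Q(-2)=-304, Q(4)=128.
So the global minimum of f is P(-2) + Q(-2) = -4 − 304 = -308, attained at (-2, -2).

-308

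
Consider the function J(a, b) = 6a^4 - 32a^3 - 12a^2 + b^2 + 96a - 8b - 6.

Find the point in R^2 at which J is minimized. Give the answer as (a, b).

(4, 4)

J(a,b) separates as P(a) + Q(b) − 6, so its minimum is min P + min Q − 6.
P'(a) = 24(a - 4)(a - 1)(a + 1) vanishes at a ∈ {-1, 1, 4}; Q'(b) = 2b - 8 vanishes at b ∈ {4}.
Local minima of P (where P''>0): P(-1)=-70, P(4)=-320. Local minima of Q: Q(4)=-16.
So the global minimum of J is P(4) + Q(4) − 6 = -320 − 16 − 6 = -342, attained at (4, 4).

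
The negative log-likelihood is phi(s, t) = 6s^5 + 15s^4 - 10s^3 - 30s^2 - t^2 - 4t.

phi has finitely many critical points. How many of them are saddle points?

2

phi separates as a function of s plus a function of t, so ∇phi=0 decouples.
∂phi/∂s = 30s(s - 1)(s + 1)(s + 2) = 0 at s ∈ {-2, -1, 0, 1}; ∂phi/∂t = -2(t + 2) = 0 at t ∈ {-2}.
The Hessian is diagonal: diag(phi_ss, phi_tt). Second derivatives: phi_ss(-2)=-180, phi_ss(-1)=60, phi_ss(0)=-60, phi_ss(1)=180; phi_tt(-2)=-2.
Saddle points occur where the two diagonal entries have opposite signs: (-1, -2), (1, -2). Count: 2.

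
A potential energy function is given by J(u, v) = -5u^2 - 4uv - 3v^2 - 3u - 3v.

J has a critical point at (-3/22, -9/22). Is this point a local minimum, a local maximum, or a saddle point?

The Hessian of J is constant: H = [[-10, -4], [-4, -6]].
det(H) = (-10)·(-6) − (-4)² = 44.
det(H) > 0 and tr(H) = -16 < 0, so H is negative definite and the point is a local maximum.

local maximum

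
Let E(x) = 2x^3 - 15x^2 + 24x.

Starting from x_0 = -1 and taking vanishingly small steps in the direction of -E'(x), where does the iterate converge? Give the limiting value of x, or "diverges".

diverges

E'(x) = 6(x - 4)(x - 1), so E'(-1) = 60.
Gradient descent moves in the -E' direction, i.e. x is decreasing.
There is no critical point below x=-1, and E' keeps the same sign, so the iterate runs off to −∞.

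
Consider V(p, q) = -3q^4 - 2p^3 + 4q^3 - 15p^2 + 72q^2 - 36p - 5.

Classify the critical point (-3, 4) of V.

The mixed partial ∂²V/∂p∂q is 0, so the Hessian at any point is diag(V_pp, V_qq) = diag(-6(2p + 5), 12(-3q^2 + 2q + 12)).
At (-3, 4): H = diag(6, -336).
The eigenvalues have opposite signs, so H is indefinite: a saddle point.

saddle point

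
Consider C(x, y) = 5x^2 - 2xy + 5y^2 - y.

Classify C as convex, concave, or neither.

convex

C is quadratic, so its Hessian is the constant matrix H = [[10, -2], [-2, 10]].
det(H) = 96, tr(H) = 20.
det(H) > 0 and tr(H) > 0, so H is positive definite everywhere: convex.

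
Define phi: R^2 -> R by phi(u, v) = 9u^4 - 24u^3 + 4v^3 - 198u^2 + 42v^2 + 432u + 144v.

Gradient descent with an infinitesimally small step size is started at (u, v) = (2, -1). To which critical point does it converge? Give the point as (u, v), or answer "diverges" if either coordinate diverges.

phi is separable, so gradient descent decouples: u follows -∂phi/∂u, v follows -∂phi/∂v.
∂phi/∂u = 36(u - 4)(u - 1)(u + 3); at u=2 this is -360, so u increases.
∂phi/∂v = 12(v + 3)(v + 4); at v=-1 this is 72, so v decreases.
u converges to its nearest critical value 4 (a local min of the u-part); v converges to -3. The iterate converges to (4, -3).

(4, -3)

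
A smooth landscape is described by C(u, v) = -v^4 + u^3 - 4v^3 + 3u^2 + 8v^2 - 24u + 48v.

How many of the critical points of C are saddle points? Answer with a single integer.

C separates as a function of u plus a function of v, so ∇C=0 decouples.
∂C/∂u = 3(u - 2)(u + 4) = 0 at u ∈ {-4, 2}; ∂C/∂v = -4(v - 2)(v + 2)(v + 3) = 0 at v ∈ {-3, -2, 2}.
The Hessian is diagonal: diag(C_uu, C_vv). Second derivatives: C_uu(-4)=-18, C_uu(2)=18; C_vv(-3)=-20, C_vv(-2)=16, C_vv(2)=-80.
Saddle points occur where the two diagonal entries have opposite signs: (-4, -2), (2, -3), (2, 2). Count: 3.

3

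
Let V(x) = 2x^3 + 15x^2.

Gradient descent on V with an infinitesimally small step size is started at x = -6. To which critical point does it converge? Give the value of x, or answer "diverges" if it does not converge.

diverges

V'(x) = 6x(x + 5), so V'(-6) = 36.
Gradient descent moves in the -V' direction, i.e. x is decreasing.
There is no critical point below x=-6, and V' keeps the same sign, so the iterate runs off to −∞.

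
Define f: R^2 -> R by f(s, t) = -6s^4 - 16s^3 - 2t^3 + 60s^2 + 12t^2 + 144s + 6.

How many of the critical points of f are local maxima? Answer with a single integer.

2

f separates as a function of s plus a function of t, so ∇f=0 decouples.
∂f/∂s = -24(s - 2)(s + 1)(s + 3) = 0 at s ∈ {-3, -1, 2}; ∂f/∂t = -6t(t - 4) = 0 at t ∈ {0, 4}.
The Hessian is diagonal: diag(f_ss, f_tt). Second derivatives: f_ss(-3)=-240, f_ss(-1)=144, f_ss(2)=-360; f_tt(0)=24, f_tt(4)=-24.
Local maxima occur where both diagonal entries negative: (-3, 4), (2, 4). Count: 2.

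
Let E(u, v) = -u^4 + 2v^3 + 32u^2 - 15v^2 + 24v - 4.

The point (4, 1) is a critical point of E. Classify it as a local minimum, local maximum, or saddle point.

local maximum

The mixed partial ∂²E/∂u∂v is 0, so the Hessian at any point is diag(E_uu, E_vv) = diag(4(-3u^2 + 16), 6(2v - 5)).
At (4, 1): H = diag(-128, -18).
Both eigenvalues are negative, so H is negative definite: a local maximum.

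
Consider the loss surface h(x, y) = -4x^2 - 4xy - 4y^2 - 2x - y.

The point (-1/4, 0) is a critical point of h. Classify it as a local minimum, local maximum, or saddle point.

The Hessian of h is constant: H = [[-8, -4], [-4, -8]].
det(H) = (-8)·(-8) − (-4)² = 48.
det(H) > 0 and tr(H) = -16 < 0, so H is negative definite and the point is a local maximum.

local maximum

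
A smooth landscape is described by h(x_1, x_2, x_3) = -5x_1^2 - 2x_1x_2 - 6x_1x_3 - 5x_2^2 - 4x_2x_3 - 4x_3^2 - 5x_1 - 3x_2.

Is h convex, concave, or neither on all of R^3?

concave

h is quadratic, so its Hessian is the constant matrix H = [[-10, -2, -6], [-2, -10, -4], [-6, -4, -8]].
Leading principal minors: -10, 96, -344.
Signs alternate −, +, − ⇒ H ≺ 0 ⇒ concave.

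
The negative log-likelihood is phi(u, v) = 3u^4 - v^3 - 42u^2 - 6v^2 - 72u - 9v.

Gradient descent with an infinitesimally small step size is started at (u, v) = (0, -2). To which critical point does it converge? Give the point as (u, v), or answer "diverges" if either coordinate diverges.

phi is separable, so gradient descent decouples: u follows -∂phi/∂u, v follows -∂phi/∂v.
∂phi/∂u = 12(u - 3)(u + 1)(u + 2); at u=0 this is -72, so u increases.
∂phi/∂v = -3(v + 1)(v + 3); at v=-2 this is 3, so v decreases.
u converges to its nearest critical value 3 (a local min of the u-part); v converges to -3. The iterate converges to (3, -3).

(3, -3)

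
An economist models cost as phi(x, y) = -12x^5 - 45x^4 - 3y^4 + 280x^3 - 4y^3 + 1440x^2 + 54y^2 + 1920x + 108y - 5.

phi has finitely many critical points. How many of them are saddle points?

6

phi separates as a function of x plus a function of y, so ∇phi=0 decouples.
∂phi/∂x = -60(x - 4)(x + 1)(x + 2)(x + 4) = 0 at x ∈ {-4, -2, -1, 4}; ∂phi/∂y = -12(y - 3)(y + 1)(y + 3) = 0 at y ∈ {-3, -1, 3}.
The Hessian is diagonal: diag(phi_xx, phi_yy). Second derivatives: phi_xx(-4)=2880, phi_xx(-2)=-720, phi_xx(-1)=900, phi_xx(4)=-14400; phi_yy(-3)=-144, phi_yy(-1)=96, phi_yy(3)=-288.
Saddle points occur where the two diagonal entries have opposite signs: (-4, -3), (-4, 3), (-2, -1), (-1, -3), (-1, 3), (4, -1). Count: 6.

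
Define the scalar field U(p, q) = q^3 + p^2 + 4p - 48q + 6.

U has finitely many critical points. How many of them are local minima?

U separates as a function of p plus a function of q, so ∇U=0 decouples.
∂U/∂p = 2(p + 2) = 0 at p ∈ {-2}; ∂U/∂q = 3(q - 4)(q + 4) = 0 at q ∈ {-4, 4}.
The Hessian is diagonal: diag(U_pp, U_qq). Second derivatives: U_pp(-2)=2; U_qq(-4)=-24, U_qq(4)=24.
Local minima occur where both diagonal entries positive: (-2, 4). Count: 1.

1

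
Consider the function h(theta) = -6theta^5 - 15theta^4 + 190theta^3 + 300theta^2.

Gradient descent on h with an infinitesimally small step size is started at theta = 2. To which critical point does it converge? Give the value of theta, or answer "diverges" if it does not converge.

0

h'(theta) = -30theta(theta - 4)(theta + 1)(theta + 5), so h'(2) = 2520.
Gradient descent moves in the -h' direction, i.e. theta is decreasing.
The nearest critical point in that direction is theta = 0, where h'' = 600 > 0 (a local minimum). The iterate converges there.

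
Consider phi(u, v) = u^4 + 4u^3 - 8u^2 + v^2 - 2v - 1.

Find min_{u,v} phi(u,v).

-130

phi(u,v) separates as P(u) + Q(v) − 1, so its minimum is min P + min Q − 1.
P'(u) = 4u(u - 1)(u + 4) vanishes at u ∈ {-4, 0, 1}; Q'(v) = 2v - 2 vanishes at v ∈ {1}.
Local minima of P (where P''>0): P(-4)=-128, P(1)=-3. Local minima of Q: Q(1)=-1.
So the global minimum of phi is P(-4) + Q(1) − 1 = -128 − 1 − 1 = -130, attained at (-4, 1).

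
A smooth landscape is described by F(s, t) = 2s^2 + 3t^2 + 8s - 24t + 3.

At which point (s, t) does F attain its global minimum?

F(s,t) separates as P(s) + Q(t) + 3, so its minimum is min P + min Q + 3.
P'(s) = 4s + 8 vanishes at s ∈ {-2}; Q'(t) = 6(t - 4) vanishes at t ∈ {4}.
Local minima of P (where P''>0): P(-2)=-8. Local minima of Q: Q(4)=-48.
So the global minimum of F is P(-2) + Q(4) + 3 = -8 − 48 + 3 = -53, attained at (-2, 4).

(-2, 4)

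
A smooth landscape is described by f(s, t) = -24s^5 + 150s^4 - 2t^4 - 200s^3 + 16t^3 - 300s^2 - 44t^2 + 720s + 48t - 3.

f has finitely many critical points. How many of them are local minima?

2

f separates as a function of s plus a function of t, so ∇f=0 decouples.
∂f/∂s = -120(s - 3)(s - 2)(s - 1)(s + 1) = 0 at s ∈ {-1, 1, 2, 3}; ∂f/∂t = -8(t - 3)(t - 2)(t - 1) = 0 at t ∈ {1, 2, 3}.
The Hessian is diagonal: diag(f_ss, f_tt). Second derivatives: f_ss(-1)=2880, f_ss(1)=-480, f_ss(2)=360, f_ss(3)=-960; f_tt(1)=-16, f_tt(2)=8, f_tt(3)=-16.
Local minima occur where both diagonal entries positive: (-1, 2), (2, 2). Count: 2.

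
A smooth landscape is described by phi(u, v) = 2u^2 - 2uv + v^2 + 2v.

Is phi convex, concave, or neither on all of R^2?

convex

phi is quadratic, so its Hessian is the constant matrix H = [[4, -2], [-2, 2]].
det(H) = 4, tr(H) = 6.
det(H) > 0 and tr(H) > 0, so H is positive definite everywhere: convex.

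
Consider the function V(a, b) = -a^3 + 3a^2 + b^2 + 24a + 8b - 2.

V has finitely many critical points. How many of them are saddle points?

1

V separates as a function of a plus a function of b, so ∇V=0 decouples.
∂V/∂a = -3(a - 4)(a + 2) = 0 at a ∈ {-2, 4}; ∂V/∂b = 2(b + 4) = 0 at b ∈ {-4}.
The Hessian is diagonal: diag(V_aa, V_bb). Second derivatives: V_aa(-2)=18, V_aa(4)=-18; V_bb(-4)=2.
Saddle points occur where the two diagonal entries have opposite signs: (4, -4). Count: 1.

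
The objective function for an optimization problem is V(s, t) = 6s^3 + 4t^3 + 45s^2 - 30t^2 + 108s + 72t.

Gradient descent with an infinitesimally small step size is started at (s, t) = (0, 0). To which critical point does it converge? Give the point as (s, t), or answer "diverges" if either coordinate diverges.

diverges

V is separable, so gradient descent decouples: s follows -∂V/∂s, t follows -∂V/∂t.
∂V/∂s = 18(s + 2)(s + 3); at s=0 this is 108, so s decreases.
∂V/∂t = 12(t - 3)(t - 2); at t=0 this is 72, so t decreases.
The t-coordinate has no critical point in that direction and runs off to infinity.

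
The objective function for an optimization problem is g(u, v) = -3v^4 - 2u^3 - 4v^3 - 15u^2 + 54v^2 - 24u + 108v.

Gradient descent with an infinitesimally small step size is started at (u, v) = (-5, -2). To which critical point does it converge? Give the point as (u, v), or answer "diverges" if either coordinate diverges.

(-4, -1)

g is separable, so gradient descent decouples: u follows -∂g/∂u, v follows -∂g/∂v.
∂g/∂u = -6(u + 1)(u + 4); at u=-5 this is -24, so u increases.
∂g/∂v = -12(v - 3)(v + 1)(v + 3); at v=-2 this is -60, so v increases.
u converges to its nearest critical value -4 (a local min of the u-part); v converges to -1. The iterate converges to (-4, -1).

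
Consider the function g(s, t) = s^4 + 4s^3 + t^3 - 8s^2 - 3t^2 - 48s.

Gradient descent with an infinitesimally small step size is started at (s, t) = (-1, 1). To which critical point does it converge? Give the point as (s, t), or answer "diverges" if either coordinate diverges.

g is separable, so gradient descent decouples: s follows -∂g/∂s, t follows -∂g/∂t.
∂g/∂s = 4(s - 2)(s + 2)(s + 3); at s=-1 this is -24, so s increases.
∂g/∂t = 3t(t - 2); at t=1 this is -3, so t increases.
s converges to its nearest critical value 2 (a local min of the s-part); t converges to 2. The iterate converges to (2, 2).

(2, 2)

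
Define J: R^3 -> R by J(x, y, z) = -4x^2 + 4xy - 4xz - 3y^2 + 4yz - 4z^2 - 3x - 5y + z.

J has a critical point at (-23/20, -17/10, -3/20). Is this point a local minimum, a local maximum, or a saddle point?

local maximum

The Hessian is constant: H = [[-8, 4, -4], [4, -6, 4], [-4, 4, -8]].
Leading principal minors: Δ₁ = -8, Δ₂ = 32, Δ₃ = -160.
The minors alternate sign starting negative (−, +, −), so H is negative definite: a local maximum.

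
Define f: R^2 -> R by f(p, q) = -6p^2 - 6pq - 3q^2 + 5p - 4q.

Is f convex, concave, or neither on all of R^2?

f is quadratic, so its Hessian is the constant matrix H = [[-12, -6], [-6, -6]].
det(H) = 36, tr(H) = -18.
det(H) > 0 and tr(H) < 0, so H is negative definite everywhere: concave.

concave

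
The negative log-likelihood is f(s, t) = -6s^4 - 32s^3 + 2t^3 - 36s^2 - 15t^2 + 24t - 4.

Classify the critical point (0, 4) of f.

saddle point

The mixed partial ∂²f/∂s∂t is 0, so the Hessian at any point is diag(f_ss, f_tt) = diag(-24(3s^2 + 8s + 3), 6(2t - 5)).
At (0, 4): H = diag(-72, 18).
The eigenvalues have opposite signs, so H is indefinite: a saddle point.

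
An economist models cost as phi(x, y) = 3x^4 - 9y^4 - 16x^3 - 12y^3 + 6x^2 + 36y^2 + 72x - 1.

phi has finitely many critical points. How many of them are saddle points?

phi separates as a function of x plus a function of y, so ∇phi=0 decouples.
∂phi/∂x = 12(x - 3)(x - 2)(x + 1) = 0 at x ∈ {-1, 2, 3}; ∂phi/∂y = -36y(y - 1)(y + 2) = 0 at y ∈ {-2, 0, 1}.
The Hessian is diagonal: diag(phi_xx, phi_yy). Second derivatives: phi_xx(-1)=144, phi_xx(2)=-36, phi_xx(3)=48; phi_yy(-2)=-216, phi_yy(0)=72, phi_yy(1)=-108.
Saddle points occur where the two diagonal entries have opposite signs: (-1, -2), (-1, 1), (2, 0), (3, -2), (3, 1). Count: 5.

5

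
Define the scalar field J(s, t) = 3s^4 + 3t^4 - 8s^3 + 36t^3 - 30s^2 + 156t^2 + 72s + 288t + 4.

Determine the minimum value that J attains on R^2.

J(s,t) separates as P(s) + Q(t) + 4, so its minimum is min P + min Q + 4.
P'(s) = 12(s - 3)(s - 1)(s + 2) vanishes at s ∈ {-2, 1, 3}; Q'(t) = 12(t + 2)(t + 3)(t + 4) vanishes at t ∈ {-4, -3, -2}.
Local minima of P (where P''>0): P(-2)=-152, P(3)=-27. Local minima of Q: Q(-4)=-192, Q(-2)=-192.
So the global minimum of J is P(-2) + Q(-4) + 4 = -152 − 192 + 4 = -340, attained at (-2, -4).

-340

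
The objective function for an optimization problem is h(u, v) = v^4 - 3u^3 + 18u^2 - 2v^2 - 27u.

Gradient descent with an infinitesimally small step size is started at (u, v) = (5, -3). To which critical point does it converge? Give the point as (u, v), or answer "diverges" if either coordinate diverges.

h is separable, so gradient descent decouples: u follows -∂h/∂u, v follows -∂h/∂v.
∂h/∂u = -9(u - 3)(u - 1); at u=5 this is -72, so u increases.
∂h/∂v = 4v(v - 1)(v + 1); at v=-3 this is -96, so v increases.
The u-coordinate has no critical point in that direction and runs off to infinity.

diverges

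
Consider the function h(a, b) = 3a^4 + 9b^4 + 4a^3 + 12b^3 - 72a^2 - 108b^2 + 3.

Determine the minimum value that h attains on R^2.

h(a,b) separates as P(a) + Q(b) + 3, so its minimum is min P + min Q + 3.
P'(a) = 12a(a - 3)(a + 4) vanishes at a ∈ {-4, 0, 3}; Q'(b) = 36b(b - 2)(b + 3) vanishes at b ∈ {-3, 0, 2}.
Local minima of P (where P''>0): P(-4)=-640, P(3)=-297. Local minima of Q: Q(-3)=-567, Q(2)=-192.
So the global minimum of h is P(-4) + Q(-3) + 3 = -640 − 567 + 3 = -1204, attained at (-4, -3).

-1204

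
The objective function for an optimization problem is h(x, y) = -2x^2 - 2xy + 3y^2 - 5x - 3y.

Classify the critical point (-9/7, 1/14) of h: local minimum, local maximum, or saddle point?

The Hessian of h is constant: H = [[-4, -2], [-2, 6]].
det(H) = (-4)·6 − (-2)² = -28.
Since det(H) < 0, H is indefinite and the critical point is a saddle point.

saddle point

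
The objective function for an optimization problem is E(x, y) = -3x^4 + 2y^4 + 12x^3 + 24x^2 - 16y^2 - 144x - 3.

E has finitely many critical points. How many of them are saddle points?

E separates as a function of x plus a function of y, so ∇E=0 decouples.
∂E/∂x = -12(x - 3)(x - 2)(x + 2) = 0 at x ∈ {-2, 2, 3}; ∂E/∂y = 8y(y - 2)(y + 2) = 0 at y ∈ {-2, 0, 2}.
The Hessian is diagonal: diag(E_xx, E_yy). Second derivatives: E_xx(-2)=-240, E_xx(2)=48, E_xx(3)=-60; E_yy(-2)=64, E_yy(0)=-32, E_yy(2)=64.
Saddle points occur where the two diagonal entries have opposite signs: (-2, -2), (-2, 2), (2, 0), (3, -2), (3, 2). Count: 5.

5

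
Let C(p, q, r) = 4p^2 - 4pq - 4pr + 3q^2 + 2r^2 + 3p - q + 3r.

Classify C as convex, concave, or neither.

convex

C is quadratic, so its Hessian is the constant matrix H = [[8, -4, -4], [-4, 6, 0], [-4, 0, 4]].
Leading principal minors: 8, 32, 32.
All positive ⇒ H ≻ 0 ⇒ convex.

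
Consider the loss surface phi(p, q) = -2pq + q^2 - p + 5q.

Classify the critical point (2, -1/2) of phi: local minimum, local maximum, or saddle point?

saddle point

The Hessian of phi is constant: H = [[0, -2], [-2, 2]].
det(H) = 0·2 − (-2)² = -4.
Since det(H) < 0, H is indefinite and the critical point is a saddle point.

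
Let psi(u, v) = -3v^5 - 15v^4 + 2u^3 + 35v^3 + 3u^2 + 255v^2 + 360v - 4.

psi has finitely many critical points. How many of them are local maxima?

2

psi separates as a function of u plus a function of v, so ∇psi=0 decouples.
∂psi/∂u = 6u(u + 1) = 0 at u ∈ {-1, 0}; ∂psi/∂v = -15(v - 3)(v + 1)(v + 2)(v + 4) = 0 at v ∈ {-4, -2, -1, 3}.
The Hessian is diagonal: diag(psi_uu, psi_vv). Second derivatives: psi_uu(-1)=-6, psi_uu(0)=6; psi_vv(-4)=630, psi_vv(-2)=-150, psi_vv(-1)=180, psi_vv(3)=-2100.
Local maxima occur where both diagonal entries negative: (-1, -2), (-1, 3). Count: 2.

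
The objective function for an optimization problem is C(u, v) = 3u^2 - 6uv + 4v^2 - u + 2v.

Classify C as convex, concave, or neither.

C is quadratic, so its Hessian is the constant matrix H = [[6, -6], [-6, 8]].
det(H) = 12, tr(H) = 14.
det(H) > 0 and tr(H) > 0, so H is positive definite everywhere: convex.

convex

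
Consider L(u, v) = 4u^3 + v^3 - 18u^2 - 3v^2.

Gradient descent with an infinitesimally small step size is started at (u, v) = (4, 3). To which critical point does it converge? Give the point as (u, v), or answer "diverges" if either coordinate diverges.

L is separable, so gradient descent decouples: u follows -∂L/∂u, v follows -∂L/∂v.
∂L/∂u = 12u(u - 3); at u=4 this is 48, so u decreases.
∂L/∂v = 3v(v - 2); at v=3 this is 9, so v decreases.
u converges to its nearest critical value 3 (a local min of the u-part); v converges to 2. The iterate converges to (3, 2).

(3, 2)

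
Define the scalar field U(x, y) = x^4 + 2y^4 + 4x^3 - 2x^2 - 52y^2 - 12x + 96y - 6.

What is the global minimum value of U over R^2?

U(x,y) separates as P(x) + Q(y) − 6, so its minimum is min P + min Q − 6.
P'(x) = 4(x - 1)(x + 1)(x + 3) vanishes at x ∈ {-3, -1, 1}; Q'(y) = 8(y - 3)(y - 1)(y + 4) vanishes at y ∈ {-4, 1, 3}.
Local minima of P (where P''>0): P(-3)=-9, P(1)=-9. Local minima of Q: Q(-4)=-704, Q(3)=-18.
So the global minimum of U is P(-3) + Q(-4) − 6 = -9 − 704 − 6 = -719, attained at (-3, -4).

-719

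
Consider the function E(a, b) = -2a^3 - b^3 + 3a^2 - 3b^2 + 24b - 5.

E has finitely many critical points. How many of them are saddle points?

E separates as a function of a plus a function of b, so ∇E=0 decouples.
∂E/∂a = -6a(a - 1) = 0 at a ∈ {0, 1}; ∂E/∂b = -3(b - 2)(b + 4) = 0 at b ∈ {-4, 2}.
The Hessian is diagonal: diag(E_aa, E_bb). Second derivatives: E_aa(0)=6, E_aa(1)=-6; E_bb(-4)=18, E_bb(2)=-18.
Saddle points occur where the two diagonal entries have opposite signs: (0, 2), (1, -4). Count: 2.

2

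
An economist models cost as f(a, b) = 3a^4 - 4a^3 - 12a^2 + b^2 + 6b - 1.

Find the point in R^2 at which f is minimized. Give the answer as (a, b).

(2, -3)

f(a,b) separates as P(a) + Q(b) − 1, so its minimum is min P + min Q − 1.
P'(a) = 12a(a - 2)(a + 1) vanishes at a ∈ {-1, 0, 2}; Q'(b) = 2b + 6 vanishes at b ∈ {-3}.
Local minima of P (where P''>0): P(-1)=-5, P(2)=-32. Local minima of Q: Q(-3)=-9.
So the global minimum of f is P(2) + Q(-3) − 1 = -32 − 9 − 1 = -42, attained at (2, -3).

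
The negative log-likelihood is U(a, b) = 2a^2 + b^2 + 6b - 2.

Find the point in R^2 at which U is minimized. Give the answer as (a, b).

U(a,b) separates as P(a) + Q(b) − 2, so its minimum is min P + min Q − 2.
P'(a) = 4a vanishes at a ∈ {0}; Q'(b) = 2b + 6 vanishes at b ∈ {-3}.
Local minima of P (where P''>0): P(0)=0. Local minima of Q: Q(-3)=-9.
So the global minimum of U is P(0) + Q(-3) − 2 = 0 − 9 − 2 = -11, attained at (0, -3).

(0, -3)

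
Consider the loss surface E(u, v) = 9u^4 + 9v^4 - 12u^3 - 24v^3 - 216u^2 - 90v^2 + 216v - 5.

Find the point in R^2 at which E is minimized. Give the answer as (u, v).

(4, -2)

E(u,v) separates as P(u) + Q(v) − 5, so its minimum is min P + min Q − 5.
P'(u) = 36u(u - 4)(u + 3) vanishes at u ∈ {-3, 0, 4}; Q'(v) = 36(v - 3)(v - 1)(v + 2) vanishes at v ∈ {-2, 1, 3}.
Local minima of P (where P''>0): P(-3)=-891, P(4)=-1920. Local minima of Q: Q(-2)=-456, Q(3)=-81.
So the global minimum of E is P(4) + Q(-2) − 5 = -1920 − 456 − 5 = -2381, attained at (4, -2).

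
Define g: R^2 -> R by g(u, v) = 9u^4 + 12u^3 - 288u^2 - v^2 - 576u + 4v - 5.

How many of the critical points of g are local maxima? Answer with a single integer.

g separates as a function of u plus a function of v, so ∇g=0 decouples.
∂g/∂u = 36(u - 4)(u + 1)(u + 4) = 0 at u ∈ {-4, -1, 4}; ∂g/∂v = -2(v - 2) = 0 at v ∈ {2}.
The Hessian is diagonal: diag(g_uu, g_vv). Second derivatives: g_uu(-4)=864, g_uu(-1)=-540, g_uu(4)=1440; g_vv(2)=-2.
Local maxima occur where both diagonal entries negative: (-1, 2). Count: 1.

1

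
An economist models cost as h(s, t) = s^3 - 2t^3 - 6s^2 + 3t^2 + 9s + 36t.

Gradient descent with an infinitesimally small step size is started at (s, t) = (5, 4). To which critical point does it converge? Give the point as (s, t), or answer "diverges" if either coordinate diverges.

h is separable, so gradient descent decouples: s follows -∂h/∂s, t follows -∂h/∂t.
∂h/∂s = 3(s - 3)(s - 1); at s=5 this is 24, so s decreases.
∂h/∂t = -6(t - 3)(t + 2); at t=4 this is -36, so t increases.
The t-coordinate has no critical point in that direction and runs off to infinity.

diverges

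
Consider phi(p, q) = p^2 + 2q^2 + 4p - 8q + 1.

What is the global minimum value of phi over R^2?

phi(p,q) separates as A(p) + B(q) + 1, so its minimum is min A + min B + 1.
A'(p) = 2p + 4 vanishes at p ∈ {-2}; B'(q) = 4q - 8 vanishes at q ∈ {2}.
Local minima of A (where A''>0): A(-2)=-4. Local minima of B: B(2)=-8.
So the global minimum of phi is A(-2) + B(2) + 1 = -4 − 8 + 1 = -11, attained at (-2, 2).

-11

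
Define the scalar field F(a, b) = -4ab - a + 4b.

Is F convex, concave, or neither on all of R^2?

F is quadratic, so its Hessian is the constant matrix H = [[0, -4], [-4, 0]].
det(H) = -16, tr(H) = 0.
det(H) < 0, so H is indefinite: neither convex nor concave.

neither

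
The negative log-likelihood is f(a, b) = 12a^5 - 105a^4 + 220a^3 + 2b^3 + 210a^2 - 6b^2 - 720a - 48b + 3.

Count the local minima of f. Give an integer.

f separates as a function of a plus a function of b, so ∇f=0 decouples.
∂f/∂a = 60(a - 4)(a - 3)(a - 1)(a + 1) = 0 at a ∈ {-1, 1, 3, 4}; ∂f/∂b = 6(b - 4)(b + 2) = 0 at b ∈ {-2, 4}.
The Hessian is diagonal: diag(f_aa, f_bb). Second derivatives: f_aa(-1)=-2400, f_aa(1)=720, f_aa(3)=-480, f_aa(4)=900; f_bb(-2)=-36, f_bb(4)=36.
Local minima occur where both diagonal entries positive: (1, 4), (4, 4). Count: 2.

2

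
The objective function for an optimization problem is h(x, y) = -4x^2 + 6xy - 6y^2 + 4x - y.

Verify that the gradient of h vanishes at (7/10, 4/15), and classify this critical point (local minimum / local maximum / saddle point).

local maximum

∇h = (-8x + 6y + 4, 6x - 12y - 1); substituting (7/10, 4/15) gives ∇h = (0, 0), so (7/10, 4/15) is indeed a critical point.
The Hessian of h is constant: H = [[-8, 6], [6, -12]].
det(H) = (-8)·(-12) − 6² = 60.
det(H) > 0 and tr(H) = -20 < 0, so H is negative definite and the point is a local maximum.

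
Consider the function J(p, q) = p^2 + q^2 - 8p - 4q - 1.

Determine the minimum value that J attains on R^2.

-21

J(p,q) separates as A(p) + B(q) − 1, so its minimum is min A + min B − 1.
A'(p) = 2p - 8 vanishes at p ∈ {4}; B'(q) = 2q - 4 vanishes at q ∈ {2}.
Local minima of A (where A''>0): A(4)=-16. Local minima of B: B(2)=-4.
So the global minimum of J is A(4) + B(2) − 1 = -16 − 4 − 1 = -21, attained at (4, 2).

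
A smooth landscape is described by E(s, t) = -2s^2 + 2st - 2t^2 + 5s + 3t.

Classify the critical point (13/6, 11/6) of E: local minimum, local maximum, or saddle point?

local maximum

The Hessian of E is constant: H = [[-4, 2], [2, -4]].
det(H) = (-4)·(-4) − 2² = 12.
det(H) > 0 and tr(H) = -8 < 0, so H is negative definite and the point is a local maximum.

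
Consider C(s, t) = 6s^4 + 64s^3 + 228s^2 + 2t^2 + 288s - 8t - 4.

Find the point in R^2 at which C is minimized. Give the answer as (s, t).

C(s,t) separates as P(s) + Q(t) − 4, so its minimum is min P + min Q − 4.
P'(s) = 24(s + 1)(s + 3)(s + 4) vanishes at s ∈ {-4, -3, -1}; Q'(t) = 4(t - 2) vanishes at t ∈ {2}.
Local minima of P (where P''>0): P(-4)=-64, P(-1)=-118. Local minima of Q: Q(2)=-8.
So the global minimum of C is P(-1) + Q(2) − 4 = -118 − 8 − 4 = -130, attained at (-1, 2).

(-1, 2)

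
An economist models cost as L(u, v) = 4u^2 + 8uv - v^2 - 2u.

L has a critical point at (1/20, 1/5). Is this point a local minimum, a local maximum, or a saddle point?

saddle point

The Hessian of L is constant: H = [[8, 8], [8, -2]].
det(H) = 8·(-2) − 8² = -80.
Since det(H) < 0, H is indefinite and the critical point is a saddle point.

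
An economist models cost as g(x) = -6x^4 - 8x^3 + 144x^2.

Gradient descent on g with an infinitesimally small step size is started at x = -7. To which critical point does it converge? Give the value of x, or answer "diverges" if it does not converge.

diverges

g'(x) = -24x(x - 3)(x + 4), so g'(-7) = 5040.
Gradient descent moves in the -g' direction, i.e. x is decreasing.
There is no critical point below x=-7, and g' keeps the same sign, so the iterate runs off to −∞.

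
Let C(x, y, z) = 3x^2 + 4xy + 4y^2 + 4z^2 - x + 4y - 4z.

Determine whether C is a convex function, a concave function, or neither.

C is quadratic, so its Hessian is the constant matrix H = [[6, 4, 0], [4, 8, 0], [0, 0, 8]].
Leading principal minors: 6, 32, 256.
All positive ⇒ H ≻ 0 ⇒ convex.

convex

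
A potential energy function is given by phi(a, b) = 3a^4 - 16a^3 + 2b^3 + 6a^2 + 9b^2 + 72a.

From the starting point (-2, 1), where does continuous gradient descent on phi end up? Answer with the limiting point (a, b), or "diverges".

phi is separable, so gradient descent decouples: a follows -∂phi/∂a, b follows -∂phi/∂b.
∂phi/∂a = 12(a - 3)(a - 2)(a + 1); at a=-2 this is -240, so a increases.
∂phi/∂b = 6b(b + 3); at b=1 this is 24, so b decreases.
a converges to its nearest critical value -1 (a local min of the a-part); b converges to 0. The iterate converges to (-1, 0).

(-1, 0)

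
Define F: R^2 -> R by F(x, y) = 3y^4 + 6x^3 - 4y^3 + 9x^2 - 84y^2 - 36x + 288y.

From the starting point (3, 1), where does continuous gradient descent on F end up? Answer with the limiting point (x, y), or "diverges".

F is separable, so gradient descent decouples: x follows -∂F/∂x, y follows -∂F/∂y.
∂F/∂x = 18(x - 1)(x + 2); at x=3 this is 180, so x decreases.
∂F/∂y = 12(y - 3)(y - 2)(y + 4); at y=1 this is 120, so y decreases.
x converges to its nearest critical value 1 (a local min of the x-part); y converges to -4. The iterate converges to (1, -4).

(1, -4)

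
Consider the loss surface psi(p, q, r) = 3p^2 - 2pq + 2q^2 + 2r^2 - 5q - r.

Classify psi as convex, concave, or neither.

psi is quadratic, so its Hessian is the constant matrix H = [[6, -2, 0], [-2, 4, 0], [0, 0, 4]].
Leading principal minors: 6, 20, 80.
All positive ⇒ H ≻ 0 ⇒ convex.

convex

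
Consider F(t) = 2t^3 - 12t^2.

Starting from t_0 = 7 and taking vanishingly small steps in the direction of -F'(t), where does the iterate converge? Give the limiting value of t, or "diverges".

4

F'(t) = 6t(t - 4), so F'(7) = 126.
Gradient descent moves in the -F' direction, i.e. t is decreasing.
The nearest critical point in that direction is t = 4, where F'' = 24 > 0 (a local minimum). The iterate converges there.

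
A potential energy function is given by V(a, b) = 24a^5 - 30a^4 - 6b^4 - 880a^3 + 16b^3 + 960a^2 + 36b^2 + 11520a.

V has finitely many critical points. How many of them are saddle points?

6

V separates as a function of a plus a function of b, so ∇V=0 decouples.
∂V/∂a = 120(a - 4)(a - 3)(a + 2)(a + 4) = 0 at a ∈ {-4, -2, 3, 4}; ∂V/∂b = -24b(b - 3)(b + 1) = 0 at b ∈ {-1, 0, 3}.
The Hessian is diagonal: diag(V_aa, V_bb). Second derivatives: V_aa(-4)=-13440, V_aa(-2)=7200, V_aa(3)=-4200, V_aa(4)=5760; V_bb(-1)=-96, V_bb(0)=72, V_bb(3)=-288.
Saddle points occur where the two diagonal entries have opposite signs: (-4, 0), (-2, -1), (-2, 3), (3, 0), (4, -1), (4, 3). Count: 6.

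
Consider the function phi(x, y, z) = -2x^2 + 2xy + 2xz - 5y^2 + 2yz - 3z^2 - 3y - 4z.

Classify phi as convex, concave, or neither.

concave

phi is quadratic, so its Hessian is the constant matrix H = [[-4, 2, 2], [2, -10, 2], [2, 2, -6]].
Leading principal minors: -4, 36, -144.
Signs alternate −, +, − ⇒ H ≺ 0 ⇒ concave.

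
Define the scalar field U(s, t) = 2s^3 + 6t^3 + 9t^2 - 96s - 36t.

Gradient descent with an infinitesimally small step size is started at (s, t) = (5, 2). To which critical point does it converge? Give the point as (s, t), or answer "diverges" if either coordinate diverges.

U is separable, so gradient descent decouples: s follows -∂U/∂s, t follows -∂U/∂t.
∂U/∂s = 6(s - 4)(s + 4); at s=5 this is 54, so s decreases.
∂U/∂t = 18(t - 1)(t + 2); at t=2 this is 72, so t decreases.
s converges to its nearest critical value 4 (a local min of the s-part); t converges to 1. The iterate converges to (4, 1).

(4, 1)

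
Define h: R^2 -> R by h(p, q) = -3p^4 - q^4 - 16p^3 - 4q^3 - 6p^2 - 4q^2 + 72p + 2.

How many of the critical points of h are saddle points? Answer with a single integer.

h separates as a function of p plus a function of q, so ∇h=0 decouples.
∂h/∂p = -12(p - 1)(p + 2)(p + 3) = 0 at p ∈ {-3, -2, 1}; ∂h/∂q = -4q(q + 1)(q + 2) = 0 at q ∈ {-2, -1, 0}.
The Hessian is diagonal: diag(h_pp, h_qq). Second derivatives: h_pp(-3)=-48, h_pp(-2)=36, h_pp(1)=-144; h_qq(-2)=-8, h_qq(-1)=4, h_qq(0)=-8.
Saddle points occur where the two diagonal entries have opposite signs: (-3, -1), (-2, -2), (-2, 0), (1, -1). Count: 4.

4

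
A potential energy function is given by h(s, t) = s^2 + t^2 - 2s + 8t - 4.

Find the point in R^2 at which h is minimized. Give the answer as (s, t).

(1, -4)

h(s,t) separates as P(s) + Q(t) − 4, so its minimum is min P + min Q − 4.
P'(s) = 2s - 2 vanishes at s ∈ {1}; Q'(t) = 2(t + 4) vanishes at t ∈ {-4}.
Local minima of P (where P''>0): P(1)=-1. Local minima of Q: Q(-4)=-16.
So the global minimum of h is P(1) + Q(-4) − 4 = -1 − 16 − 4 = -21, attained at (1, -4).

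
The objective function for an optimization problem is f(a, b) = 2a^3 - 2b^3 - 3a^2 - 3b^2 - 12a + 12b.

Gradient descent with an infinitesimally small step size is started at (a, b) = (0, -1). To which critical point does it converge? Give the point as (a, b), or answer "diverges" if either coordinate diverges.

f is separable, so gradient descent decouples: a follows -∂f/∂a, b follows -∂f/∂b.
∂f/∂a = 6(a - 2)(a + 1); at a=0 this is -12, so a increases.
∂f/∂b = -6(b - 1)(b + 2); at b=-1 this is 12, so b decreases.
a converges to its nearest critical value 2 (a local min of the a-part); b converges to -2. The iterate converges to (2, -2).

(2, -2)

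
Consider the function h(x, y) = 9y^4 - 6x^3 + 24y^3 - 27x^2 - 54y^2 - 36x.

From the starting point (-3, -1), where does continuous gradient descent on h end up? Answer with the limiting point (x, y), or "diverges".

h is separable, so gradient descent decouples: x follows -∂h/∂x, y follows -∂h/∂y.
∂h/∂x = -18(x + 1)(x + 2); at x=-3 this is -36, so x increases.
∂h/∂y = 36y(y - 1)(y + 3); at y=-1 this is 144, so y decreases.
x converges to its nearest critical value -2 (a local min of the x-part); y converges to -3. The iterate converges to (-2, -3).

(-2, -3)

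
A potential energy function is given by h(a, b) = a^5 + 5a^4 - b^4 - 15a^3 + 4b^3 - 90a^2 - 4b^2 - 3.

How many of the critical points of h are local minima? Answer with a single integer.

2

h separates as a function of a plus a function of b, so ∇h=0 decouples.
∂h/∂a = 5a(a - 3)(a + 3)(a + 4) = 0 at a ∈ {-4, -3, 0, 3}; ∂h/∂b = -4b(b - 2)(b - 1) = 0 at b ∈ {0, 1, 2}.
The Hessian is diagonal: diag(h_aa, h_bb). Second derivatives: h_aa(-4)=-140, h_aa(-3)=90, h_aa(0)=-180, h_aa(3)=630; h_bb(0)=-8, h_bb(1)=4, h_bb(2)=-8.
Local minima occur where both diagonal entries positive: (-3, 1), (3, 1). Count: 2.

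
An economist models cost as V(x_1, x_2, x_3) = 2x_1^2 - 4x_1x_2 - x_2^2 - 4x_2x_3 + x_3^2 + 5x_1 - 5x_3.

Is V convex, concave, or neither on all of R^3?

V is quadratic, so its Hessian is the constant matrix H = [[4, -4, 0], [-4, -2, -4], [0, -4, 2]].
Leading principal minors: 4, -24, -112.
Neither pattern holds ⇒ H is indefinite ⇒ neither convex nor concave.

neither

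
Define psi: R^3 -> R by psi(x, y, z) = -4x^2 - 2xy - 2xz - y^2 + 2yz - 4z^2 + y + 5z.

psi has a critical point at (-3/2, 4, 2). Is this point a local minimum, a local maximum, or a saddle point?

The Hessian is constant: H = [[-8, -2, -2], [-2, -2, 2], [-2, 2, -8]].
Leading principal minors: Δ₁ = -8, Δ₂ = 12, Δ₃ = -40.
The minors alternate sign starting negative (−, +, −), so H is negative definite: a local maximum.

local maximum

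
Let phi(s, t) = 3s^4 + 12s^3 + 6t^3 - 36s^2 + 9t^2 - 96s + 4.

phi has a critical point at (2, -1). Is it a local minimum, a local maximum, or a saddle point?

saddle point

The mixed partial ∂²phi/∂s∂t is 0, so the Hessian at any point is diag(phi_ss, phi_tt) = diag(36(s^2 + 2s - 2), 18(2t + 1)).
At (2, -1): H = diag(216, -18).
The eigenvalues have opposite signs, so H is indefinite: a saddle point.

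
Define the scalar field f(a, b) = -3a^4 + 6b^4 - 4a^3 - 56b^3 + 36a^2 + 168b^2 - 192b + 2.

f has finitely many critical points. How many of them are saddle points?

f separates as a function of a plus a function of b, so ∇f=0 decouples.
∂f/∂a = -12a(a - 2)(a + 3) = 0 at a ∈ {-3, 0, 2}; ∂f/∂b = 24(b - 4)(b - 2)(b - 1) = 0 at b ∈ {1, 2, 4}.
The Hessian is diagonal: diag(f_aa, f_bb). Second derivatives: f_aa(-3)=-180, f_aa(0)=72, f_aa(2)=-120; f_bb(1)=72, f_bb(2)=-48, f_bb(4)=144.
Saddle points occur where the two diagonal entries have opposite signs: (-3, 1), (-3, 4), (0, 2), (2, 1), (2, 4). Count: 5.

5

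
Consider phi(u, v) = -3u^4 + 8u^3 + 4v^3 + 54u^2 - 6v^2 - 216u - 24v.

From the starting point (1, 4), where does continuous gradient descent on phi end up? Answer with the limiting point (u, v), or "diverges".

phi is separable, so gradient descent decouples: u follows -∂phi/∂u, v follows -∂phi/∂v.
∂phi/∂u = -12(u - 3)(u - 2)(u + 3); at u=1 this is -96, so u increases.
∂phi/∂v = 12(v - 2)(v + 1); at v=4 this is 120, so v decreases.
u converges to its nearest critical value 2 (a local min of the u-part); v converges to 2. The iterate converges to (2, 2).

(2, 2)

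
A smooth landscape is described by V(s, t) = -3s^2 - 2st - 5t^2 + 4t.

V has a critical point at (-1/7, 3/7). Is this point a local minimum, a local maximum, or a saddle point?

local maximum

The Hessian of V is constant: H = [[-6, -2], [-2, -10]].
det(H) = (-6)·(-10) − (-2)² = 56.
det(H) > 0 and tr(H) = -16 < 0, so H is negative definite and the point is a local maximum.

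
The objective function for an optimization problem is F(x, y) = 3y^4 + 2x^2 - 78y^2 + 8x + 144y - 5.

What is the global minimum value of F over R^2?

-1069

F(x,y) separates as P(x) + Q(y) − 5, so its minimum is min P + min Q − 5.
P'(x) = 4x + 8 vanishes at x ∈ {-2}; Q'(y) = 12(y - 3)(y - 1)(y + 4) vanishes at y ∈ {-4, 1, 3}.
Local minima of P (where P''>0): P(-2)=-8. Local minima of Q: Q(-4)=-1056, Q(3)=-27.
So the global minimum of F is P(-2) + Q(-4) − 5 = -8 − 1056 − 5 = -1069, attained at (-2, -4).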